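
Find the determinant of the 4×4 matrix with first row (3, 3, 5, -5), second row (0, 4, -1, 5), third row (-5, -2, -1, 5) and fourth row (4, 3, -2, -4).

-378

Expand along row 2 (it has 1 zero):
  + (4) · M_22   where M_22 = det([3 5 -5; -5 -1 5; 4 -2 -4]) = -28
  − (-1) · M_23   where M_23 = det([3 3 -5; -5 -2 5; 4 3 -4]) = 14
  + (5) · M_24   where M_24 = det([3 3 5; -5 -2 -1; 4 3 -2]) = -56
det = (+1)·(4)·(-28) + (-1)·(-1)·(14) + (+1)·(5)·(-56) = -378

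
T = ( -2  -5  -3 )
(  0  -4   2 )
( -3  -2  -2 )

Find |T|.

Expand along row 2:
  + (-4) · |-2 -3; -3 -2| = (-4)·(4 − 9) = 20
  − 2 · |-2 -5; -3 -2| = −2·(4 − 15) = 22
Sum: (20) + (22) = 42

42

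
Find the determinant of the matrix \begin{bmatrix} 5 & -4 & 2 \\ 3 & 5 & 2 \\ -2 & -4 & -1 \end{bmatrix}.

Expand along row 1:
  + 5 · |5 2; -4 -1| = 5·(-5 − (-8)) = 15
  − (-4) · |3 2; -2 -1| = −(-4)·(-3 − (-4)) = 4
  + 2 · |3 5; -2 -4| = 2·(-12 − (-10)) = -4
Sum: (15) + (4) + (-4) = 15

15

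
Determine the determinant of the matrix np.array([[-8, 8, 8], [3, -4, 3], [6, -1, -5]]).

Expand along row 1:
  + (-8) · |-4 3; -1 -5| = (-8)·(20 − (-3)) = -184
  − 8 · |3 3; 6 -5| = −8·(-15 − 18) = 264
  + 8 · |3 -4; 6 -1| = 8·(-3 − (-24)) = 168
Sum: (-184) + (264) + (168) = 248

248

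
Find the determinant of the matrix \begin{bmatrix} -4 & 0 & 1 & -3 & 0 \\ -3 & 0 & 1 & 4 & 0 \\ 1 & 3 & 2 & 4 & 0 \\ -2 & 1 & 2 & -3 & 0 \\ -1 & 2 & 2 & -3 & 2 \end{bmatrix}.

-128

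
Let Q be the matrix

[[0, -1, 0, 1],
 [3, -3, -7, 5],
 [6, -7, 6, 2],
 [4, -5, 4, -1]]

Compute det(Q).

Expand along row 1 (it has 2 zeros):
  − (-1) · M_12   where M_12 = det([3 -7 5; 6 6 2; 4 4 -1]) = -140
  − (1) · M_14   where M_14 = det([3 -3 -7; 6 -7 6; 4 -5 4]) = 20
det = (-1)·(-1)·(-140) + (-1)·(1)·(20) = -160

The determinant is -160.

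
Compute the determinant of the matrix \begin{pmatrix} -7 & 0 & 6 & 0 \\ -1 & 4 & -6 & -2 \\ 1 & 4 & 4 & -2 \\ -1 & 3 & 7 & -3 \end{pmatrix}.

Expand along row 1 (it has 2 zeros):
  + (-7) · M_11   where M_11 = det([4 -6 -2; 4 4 -2; 3 7 -3]) = -60
  + (6) · M_13   where M_13 = det([-1 4 -2; 1 4 -2; -1 3 -3]) = 12
det = (+1)·(-7)·(-60) + (+1)·(6)·(12) = 492

492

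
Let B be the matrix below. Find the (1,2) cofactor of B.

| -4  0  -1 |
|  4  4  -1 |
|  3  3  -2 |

Delete row 1 and column 2; the remaining 2×2 submatrix is [4 -1; 3 -2].
Its determinant is 4·(-2) − (-1)·3 = -5.
The cofactor carries sign (−1)^(1+2) = −1, so C_{1,2} = −(-5) = 5.

5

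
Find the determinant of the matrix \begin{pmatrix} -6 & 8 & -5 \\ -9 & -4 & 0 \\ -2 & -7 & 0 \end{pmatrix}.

-275

Expand along column 3:
  + (-5) · |-9 -4; -2 -7| = (-5)·(63 − 8) = -275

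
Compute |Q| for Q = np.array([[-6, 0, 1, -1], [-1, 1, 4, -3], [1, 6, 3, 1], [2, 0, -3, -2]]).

-563

Expand along column 2 (it has 2 zeros):
  + (1) · M_22   where M_22 = det([-6 1 -1; 1 3 1; 2 -3 -2]) = 31
  − (6) · M_32   where M_32 = det([-6 1 -1; -1 4 -3; 2 -3 -2]) = 99
det = (+1)·(1)·(31) + (-1)·(6)·(99) = -563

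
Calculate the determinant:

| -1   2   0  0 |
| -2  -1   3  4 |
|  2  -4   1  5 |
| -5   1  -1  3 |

Expand along row 1 (it has 2 zeros):
  + (-1) · M_11   where M_11 = det([-1 3 4; -4 1 5; 1 -1 3]) = 55
  − (2) · M_12   where M_12 = det([-2 3 4; 2 1 5; -5 -1 3]) = -97
det = (+1)·(-1)·(55) + (-1)·(2)·(-97) = 139

139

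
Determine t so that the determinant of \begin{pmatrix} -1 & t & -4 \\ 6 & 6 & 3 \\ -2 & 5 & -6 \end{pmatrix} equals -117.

0

Expanding along the column containing t, det(M) is linear in t: det(M) = (30)·t + (-117).
Set (30)·t + (-117) = -117  ⇒  (30)·t = 0  ⇒  t = 0.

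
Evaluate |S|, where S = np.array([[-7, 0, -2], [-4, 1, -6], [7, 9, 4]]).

Expand along column 2:
  + 1 · |-7 -2; 7 4| = 1·(-28 − (-14)) = -14
  − 9 · |-7 -2; -4 -6| = −9·(42 − 8) = -306
Sum: (-14) + (-306) = -320

|S| = -320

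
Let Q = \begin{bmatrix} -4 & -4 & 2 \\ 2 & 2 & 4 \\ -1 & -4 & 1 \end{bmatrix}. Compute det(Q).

Expand along column 1:
  + (-4) · |2 4; -4 1| = (-4)·(2 − (-16)) = -72
  − 2 · |-4 2; -4 1| = −2·(-4 − (-8)) = -8
  + (-1) · |-4 2; 2 4| = (-1)·(-16 − 4) = 20
Sum: (-72) + (-8) + (20) = -60

The determinant is -60.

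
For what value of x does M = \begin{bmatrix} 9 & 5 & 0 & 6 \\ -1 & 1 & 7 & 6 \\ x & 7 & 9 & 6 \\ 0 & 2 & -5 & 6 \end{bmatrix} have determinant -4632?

-3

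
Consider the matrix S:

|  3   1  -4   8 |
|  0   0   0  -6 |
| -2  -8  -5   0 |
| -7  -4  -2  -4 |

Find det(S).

det(S) = -1266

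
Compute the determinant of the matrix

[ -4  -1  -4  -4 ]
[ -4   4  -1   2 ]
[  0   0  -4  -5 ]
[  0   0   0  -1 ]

The matrix is block upper-triangular with a 2×2 block and a 2×2 block on the diagonal, so its determinant equals the product of the determinants of the diagonal blocks.
det of the 2×2 block = -20
det of the 2×2 block = 4
det = (-20)·(4) = -80

The determinant is -80.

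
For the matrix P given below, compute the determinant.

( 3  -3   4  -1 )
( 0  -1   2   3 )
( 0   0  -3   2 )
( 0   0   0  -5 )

det(P) = -45

P is upper triangular, so det(P) is the product of the diagonal entries:
det = (3) · (-1) · (-3) · (-5) = -45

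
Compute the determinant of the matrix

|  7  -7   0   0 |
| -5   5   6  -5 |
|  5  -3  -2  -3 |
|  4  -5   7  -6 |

The determinant is 210.

Expand along row 1 (it has 2 zeros):
  + (7) · M_11   where M_11 = det([5 6 -5; -3 -2 -3; -5 7 -6]) = 302
  − (-7) · M_12   where M_12 = det([-5 6 -5; 5 -2 -3; 4 7 -6]) = -272
det = (+1)·(7)·(302) + (-1)·(-7)·(-272) = 210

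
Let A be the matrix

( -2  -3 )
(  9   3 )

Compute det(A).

det(A) = 21

det(A) = (-2)·3 − (-3)·9 = -6 − (-27) = 21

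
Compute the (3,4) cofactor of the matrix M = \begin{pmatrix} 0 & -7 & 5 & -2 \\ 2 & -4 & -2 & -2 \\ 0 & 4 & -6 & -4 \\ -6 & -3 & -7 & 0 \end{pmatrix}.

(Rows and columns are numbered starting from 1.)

332

Delete row 3 and column 4; the remaining 3×3 submatrix is [0 -7 5; 2 -4 -2; -6 -3 -7].
Its determinant is -332.
The cofactor carries sign (−1)^(3+4) = −1, so C_{3,4} = −(-332) = 332.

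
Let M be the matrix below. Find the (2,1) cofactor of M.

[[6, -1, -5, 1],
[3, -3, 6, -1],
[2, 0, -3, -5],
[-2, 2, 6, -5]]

Delete row 2 and column 1; the remaining 3×3 submatrix is [-1 -5 1; 0 -3 -5; 2 6 -5].
Its determinant is 11.
The cofactor carries sign (−1)^(2+1) = −1, so C_{2,1} = −(11) = -11.

-11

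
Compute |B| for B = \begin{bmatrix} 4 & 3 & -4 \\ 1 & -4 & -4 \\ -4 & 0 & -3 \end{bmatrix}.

169

Expand along row 3:
  + (-4) · |3 -4; -4 -4| = (-4)·(-12 − 16) = 112
  + (-3) · |4 3; 1 -4| = (-3)·(-16 − 3) = 57
Sum: (112) + (57) = 169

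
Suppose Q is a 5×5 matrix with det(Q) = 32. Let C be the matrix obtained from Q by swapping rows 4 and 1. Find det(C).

Swapping two rows multiplies the determinant by −1.
det(C) = (-1)·(32) = -32

det(C) = -32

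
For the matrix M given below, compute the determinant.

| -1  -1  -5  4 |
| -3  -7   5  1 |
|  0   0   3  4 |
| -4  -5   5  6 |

-407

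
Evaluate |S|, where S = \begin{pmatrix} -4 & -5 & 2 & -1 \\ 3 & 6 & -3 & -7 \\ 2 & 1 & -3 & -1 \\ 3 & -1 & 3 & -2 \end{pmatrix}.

Expand along row 1:
  + (-4) · M_11   where M_11 = det([6 -3 -7; 1 -3 -1; -1 3 -2]) = 45
  − (-5) · M_12   where M_12 = det([3 -3 -7; 2 -3 -1; 3 3 -2]) = -81
  + (2) · M_13   where M_13 = det([3 6 -7; 2 1 -1; 3 -1 -2]) = 32
  − (-1) · M_14   where M_14 = det([3 6 -3; 2 1 -3; 3 -1 3]) = -75
det = (+1)·(-4)·(45) + (-1)·(-5)·(-81) + (+1)·(2)·(32) + (-1)·(-1)·(-75) = -596

|S| = -596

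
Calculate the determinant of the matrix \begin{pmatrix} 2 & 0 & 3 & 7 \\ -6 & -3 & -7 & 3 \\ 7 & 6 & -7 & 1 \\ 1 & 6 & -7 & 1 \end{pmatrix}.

Expand along row 1 (it has 1 zero):
  + (2) · M_11   where M_11 = det([-3 -7 3; 6 -7 1; 6 -7 1]) = 0
  + (3) · M_13   where M_13 = det([-6 -3 3; 7 6 1; 1 6 1]) = 126
  − (7) · M_14   where M_14 = det([-6 -3 -7; 7 6 -7; 1 6 -7]) = -378
det = (+1)·(2)·(0) + (+1)·(3)·(126) + (-1)·(7)·(-378) = 3024

3024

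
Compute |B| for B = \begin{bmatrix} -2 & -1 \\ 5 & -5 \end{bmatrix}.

det(B) = (-2)·(-5) − (-1)·5 = 10 − (-5) = 15

|B| = 15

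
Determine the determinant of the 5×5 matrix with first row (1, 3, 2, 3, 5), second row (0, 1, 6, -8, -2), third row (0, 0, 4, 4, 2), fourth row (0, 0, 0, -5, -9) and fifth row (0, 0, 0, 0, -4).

The determinant is 80.

The matrix is upper triangular, so the determinant is the product of the diagonal entries:
det = (1) · (1) · (4) · (-5) · (-4) = 80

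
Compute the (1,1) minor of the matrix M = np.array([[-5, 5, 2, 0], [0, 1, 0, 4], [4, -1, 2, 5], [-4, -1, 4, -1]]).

Delete row 1 and column 1; the remaining 3×3 submatrix is [1 0 4; -1 2 5; -1 4 -1].
Its determinant is -30.

The minor is -30.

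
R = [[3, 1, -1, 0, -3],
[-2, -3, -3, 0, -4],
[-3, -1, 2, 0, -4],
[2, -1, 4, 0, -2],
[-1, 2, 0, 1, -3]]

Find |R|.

Expand along column 4 (it has 4 zeros):
  − (1) · M_54   where M_54 = det([3 1 -1 -3; -2 -3 -3 -4; -3 -1 2 -4; 2 -1 4 -2]) = -387
det = (-1)·(1)·(-387) = 387

387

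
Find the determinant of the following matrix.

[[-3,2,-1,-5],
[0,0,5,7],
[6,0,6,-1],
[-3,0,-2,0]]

Expand along column 2 (it has 3 zeros):
  − (2) · M_12   where M_12 = det([0 5 7; 6 6 -1; -3 -2 0]) = 57
det = (-1)·(2)·(57) = -114

The determinant is -114.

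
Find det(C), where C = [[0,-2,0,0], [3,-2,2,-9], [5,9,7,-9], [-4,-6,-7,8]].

Expand along row 1 (it has 3 zeros):
  − (-2) · M_12   where M_12 = det([3 2 -9; 5 7 -9; -4 -7 8]) = 34
det = (-1)·(-2)·(34) = 68

68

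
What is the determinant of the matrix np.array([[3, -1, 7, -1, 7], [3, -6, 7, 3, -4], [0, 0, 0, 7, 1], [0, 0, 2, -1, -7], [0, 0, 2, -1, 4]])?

The determinant is 2310.

The matrix is block upper-triangular with a 2×2 block and a 3×3 block on the diagonal, so its determinant equals the product of the determinants of the diagonal blocks.
det of the 2×2 block = -15
det of the 3×3 block = -154
det = (-15)·(-154) = 2310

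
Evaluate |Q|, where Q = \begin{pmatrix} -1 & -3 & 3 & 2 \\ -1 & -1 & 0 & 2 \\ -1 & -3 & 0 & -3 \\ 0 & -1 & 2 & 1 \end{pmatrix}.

Expand along column 3 (it has 2 zeros):
  + (3) · M_13   where M_13 = det([-1 -1 2; -1 -3 -3; 0 -1 1]) = 7
  − (2) · M_43   where M_43 = det([-1 -3 2; -1 -1 2; -1 -3 -3]) = 10
det = (+1)·(3)·(7) + (-1)·(2)·(10) = 1

det(Q) = 1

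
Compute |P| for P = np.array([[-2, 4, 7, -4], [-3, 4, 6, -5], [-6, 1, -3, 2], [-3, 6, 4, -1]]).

Expand along row 1:
  + (-2) · M_11   where M_11 = det([4 6 -5; 1 -3 2; 6 4 -1]) = -52
  − (4) · M_12   where M_12 = det([-3 6 -5; -6 -3 2; -3 4 -1]) = 108
  + (7) · M_13   where M_13 = det([-3 4 -5; -6 1 2; -3 6 -1]) = 156
  − (-4) · M_14   where M_14 = det([-3 4 6; -6 1 -3; -3 6 4]) = -132
det = (+1)·(-2)·(-52) + (-1)·(4)·(108) + (+1)·(7)·(156) + (-1)·(-4)·(-132) = 236

236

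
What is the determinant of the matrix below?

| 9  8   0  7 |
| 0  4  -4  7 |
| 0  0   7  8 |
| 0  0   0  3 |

The matrix is upper triangular, so the determinant is the product of the diagonal entries:
det = (9) · (4) · (7) · (3) = 756

756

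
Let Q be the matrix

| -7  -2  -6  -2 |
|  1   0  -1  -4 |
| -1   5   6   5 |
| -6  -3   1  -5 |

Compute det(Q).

Expand along row 2 (it has 1 zero):
  − (1) · M_21   where M_21 = det([-2 -6 -2; 5 6 5; -3 1 -5]) = -36
  − (-1) · M_23   where M_23 = det([-7 -2 -2; -1 5 5; -6 -3 -5]) = 74
  + (-4) · M_24   where M_24 = det([-7 -2 -6; -1 5 6; -6 -3 1]) = -289
det = (-1)·(1)·(-36) + (-1)·(-1)·(74) + (+1)·(-4)·(-289) = 1266

The determinant is 1266.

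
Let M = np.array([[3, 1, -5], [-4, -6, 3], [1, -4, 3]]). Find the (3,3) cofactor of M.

The cofactor is -14.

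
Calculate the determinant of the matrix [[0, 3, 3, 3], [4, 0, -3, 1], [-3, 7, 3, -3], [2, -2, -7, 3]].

726

Expand along row 1 (it has 1 zero):
  − (3) · M_12   where M_12 = det([4 -3 1; -3 3 -3; 2 -7 3]) = -42
  + (3) · M_13   where M_13 = det([4 0 1; -3 7 -3; 2 -2 3]) = 52
  − (3) · M_14   where M_14 = det([4 0 -3; -3 7 3; 2 -2 -7]) = -148
det = (-1)·(3)·(-42) + (+1)·(3)·(52) + (-1)·(3)·(-148) = 726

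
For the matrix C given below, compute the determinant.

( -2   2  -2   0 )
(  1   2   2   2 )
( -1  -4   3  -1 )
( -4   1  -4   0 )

Expand along column 4 (it has 2 zeros):
  + (2) · M_24   where M_24 = det([-2 2 -2; -1 -4 3; -4 1 -4]) = -24
  − (-1) · M_34   where M_34 = det([-2 2 -2; 1 2 2; -4 1 -4]) = -6
det = (+1)·(2)·(-24) + (-1)·(-1)·(-6) = -54

det(C) = -54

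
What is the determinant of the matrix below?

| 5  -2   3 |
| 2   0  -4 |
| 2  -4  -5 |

Expand along row 2:
  − 2 · |-2 3; -4 -5| = −2·(10 − (-12)) = -44
  − (-4) · |5 -2; 2 -4| = −(-4)·(-20 − (-4)) = -64
Sum: (-44) + (-64) = -108

-108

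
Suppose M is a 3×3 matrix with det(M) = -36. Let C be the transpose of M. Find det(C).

det(Mᵀ) = det(M).
det(C) = (1)·(-36) = -36

-36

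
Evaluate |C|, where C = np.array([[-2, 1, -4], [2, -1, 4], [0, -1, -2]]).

The determinant is 0.

Expand along column 1:
  + (-2) · |-1 4; -1 -2| = (-2)·(2 − (-4)) = -12
  − 2 · |1 -4; -1 -2| = −2·(-2 − 4) = 12
Sum: (-12) + (12) = 0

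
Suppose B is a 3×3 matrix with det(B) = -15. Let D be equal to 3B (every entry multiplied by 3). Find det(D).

For a 3×3 matrix, det(3B) = 3^3·det(B) = 27·det(B).
det(D) = (27)·(-15) = -405

det(D) = -405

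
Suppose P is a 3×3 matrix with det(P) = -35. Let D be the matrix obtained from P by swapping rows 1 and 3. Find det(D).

35

Swapping two rows multiplies the determinant by −1.
det(D) = (-1)·(-35) = 35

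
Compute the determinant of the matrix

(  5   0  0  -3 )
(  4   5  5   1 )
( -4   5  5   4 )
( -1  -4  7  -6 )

495

Expand along row 1 (it has 2 zeros):
  + (5) · M_11   where M_11 = det([5 5 1; 5 5 4; -4 7 -6]) = -165
  − (-3) · M_14   where M_14 = det([4 5 5; -4 5 5; -1 -4 7]) = 440
det = (+1)·(5)·(-165) + (-1)·(-3)·(440) = 495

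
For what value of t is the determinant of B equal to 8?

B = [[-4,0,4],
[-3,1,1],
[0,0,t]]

Expanding along the row containing t, det(B) is linear in t: det(B) = (-4)·t + (0).
Set (-4)·t + (0) = 8  ⇒  (-4)·t = 8  ⇒  t = -2.

t = -2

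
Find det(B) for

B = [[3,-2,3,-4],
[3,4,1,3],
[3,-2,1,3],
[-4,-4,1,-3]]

det(B) = -330

Expand along row 1:
  + (3) · M_11   where M_11 = det([4 1 3; -2 1 3; -4 1 -3]) = -36
  − (-2) · M_12   where M_12 = det([3 1 3; 3 1 3; -4 1 -3]) = 0
  + (3) · M_13   where M_13 = det([3 4 3; 3 -2 3; -4 -4 -3]) = -18
  − (-4) · M_14   where M_14 = det([3 4 1; 3 -2 1; -4 -4 1]) = -42
det = (+1)·(3)·(-36) + (-1)·(-2)·(0) + (+1)·(3)·(-18) + (-1)·(-4)·(-42) = -330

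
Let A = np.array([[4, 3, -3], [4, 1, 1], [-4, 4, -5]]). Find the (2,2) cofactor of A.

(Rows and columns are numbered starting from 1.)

-32

Delete row 2 and column 2; the remaining 2×2 submatrix is [4 -3; -4 -5].
Its determinant is 4·(-5) − (-3)·(-4) = -32.
The cofactor carries sign (−1)^(2+2) = +1, so C_{2,2} = +(-32) = -32.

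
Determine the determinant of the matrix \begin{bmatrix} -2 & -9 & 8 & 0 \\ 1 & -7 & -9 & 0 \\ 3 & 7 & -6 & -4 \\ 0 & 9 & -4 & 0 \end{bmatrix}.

Expand along column 4 (it has 3 zeros):
  − (-4) · M_34   where M_34 = det([-2 -9 8; 1 -7 -9; 0 9 -4]) = -182
det = (-1)·(-4)·(-182) = -728

-728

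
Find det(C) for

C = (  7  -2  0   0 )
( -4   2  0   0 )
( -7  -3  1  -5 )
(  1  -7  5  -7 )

C is block lower-triangular with a 2×2 block and a 2×2 block on the diagonal, so its determinant equals the product of the determinants of the diagonal blocks.
det of the 2×2 block = 6
det of the 2×2 block = 18
det = (6)·(18) = 108

108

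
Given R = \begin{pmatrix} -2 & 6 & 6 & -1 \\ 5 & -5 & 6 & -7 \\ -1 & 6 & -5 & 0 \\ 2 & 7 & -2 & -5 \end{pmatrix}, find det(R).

Expand along row 3 (it has 1 zero):
  + (-1) · M_31   where M_31 = det([6 6 -1; -5 6 -7; 7 -2 -5]) = -676
  − (6) · M_32   where M_32 = det([-2 6 -1; 5 6 -7; 2 -2 -5]) = 176
  + (-5) · M_33   where M_33 = det([-2 6 -1; 5 -5 -7; 2 7 -5]) = -127
det = (+1)·(-1)·(-676) + (-1)·(6)·(176) + (+1)·(-5)·(-127) = 255

det(R) = 255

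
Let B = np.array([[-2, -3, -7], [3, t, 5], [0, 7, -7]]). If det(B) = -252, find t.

-8

Expanding along the row containing t, det(B) is linear in t: det(B) = (14)·t + (-140).
Set (14)·t + (-140) = -252  ⇒  (14)·t = -112  ⇒  t = -8.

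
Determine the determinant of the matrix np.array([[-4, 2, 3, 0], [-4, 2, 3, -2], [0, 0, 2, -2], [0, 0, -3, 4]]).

The matrix is block upper-triangular with a 2×2 block and a 2×2 block on the diagonal, so its determinant equals the product of the determinants of the diagonal blocks.
det of the 2×2 block = 0
det of the 2×2 block = 2
det = (0)·(2) = 0

0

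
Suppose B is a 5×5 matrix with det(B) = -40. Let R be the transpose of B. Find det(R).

det(R) = -40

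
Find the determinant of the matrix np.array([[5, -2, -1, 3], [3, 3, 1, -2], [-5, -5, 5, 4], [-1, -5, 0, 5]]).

74

Expand along row 4 (it has 1 zero):
  − (-1) · M_41   where M_41 = det([-2 -1 3; 3 1 -2; -5 5 4]) = 34
  + (-5) · M_42   where M_42 = det([5 -1 3; 3 1 -2; -5 5 4]) = 132
  + (5) · M_44   where M_44 = det([5 -2 -1; 3 3 1; -5 -5 5]) = 140
det = (-1)·(-1)·(34) + (+1)·(-5)·(132) + (+1)·(5)·(140) = 74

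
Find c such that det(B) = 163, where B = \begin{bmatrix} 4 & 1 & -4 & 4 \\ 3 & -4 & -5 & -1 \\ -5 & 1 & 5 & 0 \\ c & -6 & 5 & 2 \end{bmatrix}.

c = -8

Expanding along the column containing c, det(B) is linear in c: det(B) = (51)·c + (571).
Set (51)·c + (571) = 163  ⇒  (51)·c = -408  ⇒  c = -8.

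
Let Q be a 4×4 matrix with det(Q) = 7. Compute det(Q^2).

det(Q^2) = (det Q)^2 = (7)^2 = 49

49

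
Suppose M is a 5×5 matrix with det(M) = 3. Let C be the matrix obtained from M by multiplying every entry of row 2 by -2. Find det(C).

-6

Scaling one row by -2 multiplies the determinant by -2.
det(C) = (-2)·(3) = -6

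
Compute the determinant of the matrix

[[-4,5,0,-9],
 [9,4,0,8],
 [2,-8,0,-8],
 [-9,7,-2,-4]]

The determinant is 2064.

Expand along column 3 (it has 3 zeros):
  − (-2) · M_43   where M_43 = det([-4 5 -9; 9 4 8; 2 -8 -8]) = 1032
det = (-1)·(-2)·(1032) = 2064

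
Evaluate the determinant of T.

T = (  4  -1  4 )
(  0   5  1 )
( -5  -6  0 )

|T| = 129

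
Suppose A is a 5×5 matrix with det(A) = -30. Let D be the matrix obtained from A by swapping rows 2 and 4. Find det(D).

Swapping two rows multiplies the determinant by −1.
det(D) = (-1)·(-30) = 30

The determinant is 30.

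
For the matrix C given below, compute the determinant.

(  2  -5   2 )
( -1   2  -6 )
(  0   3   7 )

Expand along row 3:
  − 3 · |2 2; -1 -6| = −3·(-12 − (-2)) = 30
  + 7 · |2 -5; -1 2| = 7·(4 − 5) = -7
Sum: (30) + (-7) = 23

23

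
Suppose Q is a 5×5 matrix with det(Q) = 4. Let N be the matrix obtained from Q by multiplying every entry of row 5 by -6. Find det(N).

Scaling one row by -6 multiplies the determinant by -6.
det(N) = (-6)·(4) = -24

-24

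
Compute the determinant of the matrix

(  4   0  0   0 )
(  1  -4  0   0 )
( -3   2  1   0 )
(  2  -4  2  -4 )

The matrix is lower triangular, so the determinant is the product of the diagonal entries:
det = (4) · (-4) · (1) · (-4) = 64

The determinant is 64.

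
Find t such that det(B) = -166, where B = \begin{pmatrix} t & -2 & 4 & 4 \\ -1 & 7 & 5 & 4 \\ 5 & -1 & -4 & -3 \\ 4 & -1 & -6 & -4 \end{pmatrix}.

Expanding along the column containing t, det(B) is linear in t: det(B) = (-11)·t + (-188).
Set (-11)·t + (-188) = -166  ⇒  (-11)·t = 22  ⇒  t = -2.

-2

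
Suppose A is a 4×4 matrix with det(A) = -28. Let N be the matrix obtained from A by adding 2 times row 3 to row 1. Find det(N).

Adding a multiple of one row to another leaves the determinant unchanged.
det(N) = (1)·(-28) = -28

-28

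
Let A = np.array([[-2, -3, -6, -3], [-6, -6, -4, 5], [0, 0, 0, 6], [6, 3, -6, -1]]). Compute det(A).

|A| = 144

Expand along row 3 (it has 3 zeros):
  − (6) · M_34   where M_34 = det([-2 -3 -6; -6 -6 -4; 6 3 -6]) = -24
det = (-1)·(6)·(-24) = 144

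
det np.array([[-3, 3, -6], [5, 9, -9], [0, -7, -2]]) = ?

Expand along column 1:
  + (-3) · |9 -9; -7 -2| = (-3)·(-18 − 63) = 243
  − 5 · |3 -6; -7 -2| = −5·(-6 − 42) = 240
Sum: (243) + (240) = 483

The determinant is 483.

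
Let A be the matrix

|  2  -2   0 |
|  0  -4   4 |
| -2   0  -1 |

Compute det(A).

Expand along row 1:
  + 2 · |-4 4; 0 -1| = 2·(4 − 0) = 8
  − (-2) · |0 4; -2 -1| = −(-2)·(0 − (-8)) = 16
Sum: (8) + (16) = 24

The determinant is 24.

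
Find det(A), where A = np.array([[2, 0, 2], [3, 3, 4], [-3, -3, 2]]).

|A| = 36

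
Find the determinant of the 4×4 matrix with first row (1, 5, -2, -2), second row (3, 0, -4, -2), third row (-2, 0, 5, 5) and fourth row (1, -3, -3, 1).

-144

Expand along column 2 (it has 2 zeros):
  − (5) · M_12   where M_12 = det([3 -4 -2; -2 5 5; 1 -3 1]) = 30
  + (-3) · M_42   where M_42 = det([1 -2 -2; 3 -4 -2; -2 5 5]) = -2
det = (-1)·(5)·(30) + (+1)·(-3)·(-2) = -144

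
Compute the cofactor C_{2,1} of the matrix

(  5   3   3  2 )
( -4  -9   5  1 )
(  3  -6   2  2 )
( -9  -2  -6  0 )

Delete row 2 and column 1; the remaining 3×3 submatrix is [3 3 2; -6 2 2; -2 -6 0].
Its determinant is 104.
The cofactor carries sign (−1)^(2+1) = −1, so C_{2,1} = −(104) = -104.

-104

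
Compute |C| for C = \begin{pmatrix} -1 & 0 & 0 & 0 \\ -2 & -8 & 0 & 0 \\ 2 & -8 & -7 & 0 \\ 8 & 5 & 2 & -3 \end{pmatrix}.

The determinant is 168.

C is lower triangular, so det(C) is the product of the diagonal entries:
det = (-1) · (-8) · (-7) · (-3) = 168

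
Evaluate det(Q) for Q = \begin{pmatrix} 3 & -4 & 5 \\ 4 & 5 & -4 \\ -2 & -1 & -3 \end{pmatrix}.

Expand along column 1:
  + 3 · |5 -4; -1 -3| = 3·(-15 − 4) = -57
  − 4 · |-4 5; -1 -3| = −4·(12 − (-5)) = -68
  + (-2) · |-4 5; 5 -4| = (-2)·(16 − 25) = 18
Sum: (-57) + (-68) + (18) = -107

The determinant is -107.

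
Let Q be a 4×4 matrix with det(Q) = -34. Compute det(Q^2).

1156

det(Q^2) = (det Q)^2 = (-34)^2 = 1156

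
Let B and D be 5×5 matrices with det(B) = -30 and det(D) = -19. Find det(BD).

570

det(BD) = det(B)·det(D) = (-30)·(-19) = 570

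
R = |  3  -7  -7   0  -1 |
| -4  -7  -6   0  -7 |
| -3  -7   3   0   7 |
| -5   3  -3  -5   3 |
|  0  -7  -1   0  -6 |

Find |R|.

Expand along column 4 (it has 4 zeros):
  + (-5) · M_44   where M_44 = det([3 -7 -7 -1; -4 -7 -6 -7; -3 -7 3 7; 0 -7 -1 -6]) = 4676
det = (+1)·(-5)·(4676) = -23380

|R| = -23380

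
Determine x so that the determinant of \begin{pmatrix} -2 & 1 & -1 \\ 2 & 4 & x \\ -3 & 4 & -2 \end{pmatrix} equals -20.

Expanding along the row containing x, det(A) is linear in x: det(A) = (5)·x + (0).
Set (5)·x + (0) = -20  ⇒  (5)·x = -20  ⇒  x = -4.

-4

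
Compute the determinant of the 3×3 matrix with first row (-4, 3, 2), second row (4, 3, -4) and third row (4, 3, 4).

-192

Expand along column 1:
  + (-4) · |3 -4; 3 4| = (-4)·(12 − (-12)) = -96
  − 4 · |3 2; 3 4| = −4·(12 − 6) = -24
  + 4 · |3 2; 3 -4| = 4·(-12 − 6) = -72
Sum: (-96) + (-24) + (-72) = -192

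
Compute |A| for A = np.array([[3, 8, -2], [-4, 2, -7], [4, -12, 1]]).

The determinant is -518.

Expand along row 1:
  + 3 · |2 -7; -12 1| = 3·(2 − 84) = -246
  − 8 · |-4 -7; 4 1| = −8·(-4 − (-28)) = -192
  + (-2) · |-4 2; 4 -12| = (-2)·(48 − 8) = -80
Sum: (-246) + (-192) + (-80) = -518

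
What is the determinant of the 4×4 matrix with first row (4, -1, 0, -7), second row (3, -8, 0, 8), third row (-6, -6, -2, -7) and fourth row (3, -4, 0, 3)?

134

Expand along column 3 (it has 3 zeros):
  + (-2) · M_33   where M_33 = det([4 -1 -7; 3 -8 8; 3 -4 3]) = -67
det = (+1)·(-2)·(-67) = 134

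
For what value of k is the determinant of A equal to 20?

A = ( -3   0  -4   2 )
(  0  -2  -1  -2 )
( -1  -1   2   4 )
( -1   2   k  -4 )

k = -7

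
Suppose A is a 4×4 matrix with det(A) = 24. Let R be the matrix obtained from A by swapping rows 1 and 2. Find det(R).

|R| = -24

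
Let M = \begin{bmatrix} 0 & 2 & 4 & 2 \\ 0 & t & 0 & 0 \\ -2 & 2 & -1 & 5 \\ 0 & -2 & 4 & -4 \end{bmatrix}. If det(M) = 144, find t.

Expanding along the column containing t, det(M) is linear in t: det(M) = (-48)·t + (0).
Set (-48)·t + (0) = 144  ⇒  (-48)·t = 144  ⇒  t = -3.

t = -3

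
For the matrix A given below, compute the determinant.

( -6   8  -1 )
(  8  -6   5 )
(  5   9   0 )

The determinant is 368.

Expand along row 3:
  + 5 · |8 -1; -6 5| = 5·(40 − 6) = 170
  − 9 · |-6 -1; 8 5| = −9·(-30 − (-8)) = 198
Sum: (170) + (198) = 368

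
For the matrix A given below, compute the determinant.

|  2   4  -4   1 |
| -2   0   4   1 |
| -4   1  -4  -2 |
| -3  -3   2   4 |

Expand along row 2 (it has 1 zero):
  − (-2) · M_21   where M_21 = det([4 -4 1; 1 -4 -2; -3 2 4]) = -66
  − (4) · M_23   where M_23 = det([2 4 1; -4 1 -2; -3 -3 4]) = 99
  + (1) · M_24   where M_24 = det([2 4 -4; -4 1 -4; -3 -3 2]) = 0
det = (-1)·(-2)·(-66) + (-1)·(4)·(99) + (+1)·(1)·(0) = -528

-528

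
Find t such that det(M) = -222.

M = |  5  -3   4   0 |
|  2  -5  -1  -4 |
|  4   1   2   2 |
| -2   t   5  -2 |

Expanding along the column containing t, det(M) is linear in t: det(M) = (-50)·t + (-272).
Set (-50)·t + (-272) = -222  ⇒  (-50)·t = 50  ⇒  t = -1.

t = -1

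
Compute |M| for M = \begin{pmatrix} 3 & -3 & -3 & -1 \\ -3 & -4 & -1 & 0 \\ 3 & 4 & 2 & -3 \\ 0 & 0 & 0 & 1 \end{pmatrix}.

-21

Expand along row 4 (it has 3 zeros):
  + (1) · M_44   where M_44 = det([3 -3 -3; -3 -4 -1; 3 4 2]) = -21
det = (+1)·(1)·(-21) = -21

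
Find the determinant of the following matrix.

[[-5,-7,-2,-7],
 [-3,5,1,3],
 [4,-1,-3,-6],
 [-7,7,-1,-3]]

Expand along row 1:
  + (-5) · M_11   where M_11 = det([5 1 3; -1 -3 -6; 7 -1 -3]) = 36
  − (-7) · M_12   where M_12 = det([-3 1 3; 4 -3 -6; -7 -1 -3]) = -30
  + (-2) · M_13   where M_13 = det([-3 5 3; 4 -1 -6; -7 7 -3]) = 198
  − (-7) · M_14   where M_14 = det([-3 5 1; 4 -1 -3; -7 7 -1]) = 80
det = (+1)·(-5)·(36) + (-1)·(-7)·(-30) + (+1)·(-2)·(198) + (-1)·(-7)·(80) = -226

The determinant is -226.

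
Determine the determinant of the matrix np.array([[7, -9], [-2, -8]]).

The determinant is -74.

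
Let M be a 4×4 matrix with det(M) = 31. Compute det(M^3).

det(M^3) = (det M)^3 = (31)^3 = 29791

The determinant is 29791.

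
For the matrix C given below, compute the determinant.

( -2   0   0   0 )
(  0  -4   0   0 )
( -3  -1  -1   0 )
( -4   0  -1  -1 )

8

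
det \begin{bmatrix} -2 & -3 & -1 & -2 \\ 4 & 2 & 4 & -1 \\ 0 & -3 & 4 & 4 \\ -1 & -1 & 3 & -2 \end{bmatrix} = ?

Expand along row 3 (it has 1 zero):
  − (-3) · M_32   where M_32 = det([-2 -1 -2; 4 4 -1; -1 3 -2]) = -31
  + (4) · M_33   where M_33 = det([-2 -3 -2; 4 2 -1; -1 -1 -2]) = -13
  − (4) · M_34   where M_34 = det([-2 -3 -1; 4 2 4; -1 -1 3]) = 30
det = (-1)·(-3)·(-31) + (+1)·(4)·(-13) + (-1)·(4)·(30) = -265

The determinant is -265.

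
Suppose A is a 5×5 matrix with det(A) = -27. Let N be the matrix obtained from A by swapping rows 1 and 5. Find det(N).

The determinant is 27.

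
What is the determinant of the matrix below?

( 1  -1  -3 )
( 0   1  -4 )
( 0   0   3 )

3

The matrix is upper triangular, so the determinant is the product of the diagonal entries:
det = (1) · (1) · (3) = 3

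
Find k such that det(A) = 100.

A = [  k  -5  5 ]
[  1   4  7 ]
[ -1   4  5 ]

k = 0

Expanding along the row containing k, det(A) is linear in k: det(A) = (-8)·k + (100).
Set (-8)·k + (100) = 100  ⇒  (-8)·k = 0  ⇒  k = 0.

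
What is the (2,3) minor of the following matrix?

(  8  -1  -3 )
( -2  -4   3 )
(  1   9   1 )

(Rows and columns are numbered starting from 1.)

73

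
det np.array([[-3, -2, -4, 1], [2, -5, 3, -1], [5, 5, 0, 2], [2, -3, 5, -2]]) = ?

-5

Expand along row 3 (it has 1 zero):
  + (5) · M_31   where M_31 = det([-2 -4 1; -5 3 -1; -3 5 -2]) = 14
  − (5) · M_32   where M_32 = det([-3 -4 1; 2 3 -1; 2 5 -2]) = -1
  − (2) · M_34   where M_34 = det([-3 -2 -4; 2 -5 3; 2 -3 5]) = 40
det = (+1)·(5)·(14) + (-1)·(5)·(-1) + (-1)·(2)·(40) = -5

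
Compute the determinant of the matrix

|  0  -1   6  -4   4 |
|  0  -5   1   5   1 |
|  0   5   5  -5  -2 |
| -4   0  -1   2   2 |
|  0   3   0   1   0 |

Expand along column 1 (it has 4 zeros):
  − (-4) · M_41   where M_41 = det([-1 6 -4 4; -5 1 5 1; 5 5 -5 -2; 3 0 1 0]) = 677
det = (-1)·(-4)·(677) = 2708

The determinant is 2708.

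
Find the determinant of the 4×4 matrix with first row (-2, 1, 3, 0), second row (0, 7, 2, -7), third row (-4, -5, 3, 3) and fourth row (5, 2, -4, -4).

Expand along row 1 (it has 1 zero):
  + (-2) · M_11   where M_11 = det([7 2 -7; -5 3 3; 2 -4 -4]) = -126
  − (1) · M_12   where M_12 = det([0 2 -7; -4 3 3; 5 -4 -4]) = -9
  + (3) · M_13   where M_13 = det([0 7 -7; -4 -5 3; 5 2 -4]) = -126
det = (+1)·(-2)·(-126) + (-1)·(1)·(-9) + (+1)·(3)·(-126) = -117

-117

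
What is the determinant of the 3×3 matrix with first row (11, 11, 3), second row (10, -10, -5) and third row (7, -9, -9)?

Expand along column 1:
  + 11 · |-10 -5; -9 -9| = 11·(90 − 45) = 495
  − 10 · |11 3; -9 -9| = −10·(-99 − (-27)) = 720
  + 7 · |11 3; -10 -5| = 7·(-55 − (-30)) = -175
Sum: (495) + (720) + (-175) = 1040

The determinant is 1040.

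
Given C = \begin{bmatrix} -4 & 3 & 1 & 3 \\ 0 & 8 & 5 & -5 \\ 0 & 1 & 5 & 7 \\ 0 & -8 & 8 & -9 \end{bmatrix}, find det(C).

The determinant is 5132.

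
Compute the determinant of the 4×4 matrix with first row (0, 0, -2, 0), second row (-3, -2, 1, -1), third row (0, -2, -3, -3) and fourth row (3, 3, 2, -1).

42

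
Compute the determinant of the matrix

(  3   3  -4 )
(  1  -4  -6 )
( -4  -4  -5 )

Expand along row 1:
  + 3 · |-4 -6; -4 -5| = 3·(20 − 24) = -12
  − 3 · |1 -6; -4 -5| = −3·(-5 − 24) = 87
  + (-4) · |1 -4; -4 -4| = (-4)·(-4 − 16) = 80
Sum: (-12) + (87) + (80) = 155

The determinant is 155.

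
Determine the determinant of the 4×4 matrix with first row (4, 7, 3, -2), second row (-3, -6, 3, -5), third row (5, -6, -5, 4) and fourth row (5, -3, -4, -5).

-2894

Expand along row 1:
  + (4) · M_11   where M_11 = det([-6 3 -5; -6 -5 4; -3 -4 -5]) = -417
  − (7) · M_12   where M_12 = det([-3 3 -5; 5 -5 4; 5 -4 -5]) = -13
  + (3) · M_13   where M_13 = det([-3 -6 -5; 5 -6 4; 5 -3 -5]) = -471
  − (-2) · M_14   where M_14 = det([-3 -6 3; 5 -6 -5; 5 -3 -4]) = 48
det = (+1)·(4)·(-417) + (-1)·(7)·(-13) + (+1)·(3)·(-471) + (-1)·(-2)·(48) = -2894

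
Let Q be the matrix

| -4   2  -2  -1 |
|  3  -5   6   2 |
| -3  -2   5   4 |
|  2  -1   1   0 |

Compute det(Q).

Expand along row 4 (it has 1 zero):
  − (2) · M_41   where M_41 = det([2 -2 -1; -5 6 2; -2 5 4]) = 9
  + (-1) · M_42   where M_42 = det([-4 -2 -1; 3 6 2; -3 5 4]) = -53
  − (1) · M_43   where M_43 = det([-4 2 -1; 3 -5 2; -3 -2 4]) = 49
det = (-1)·(2)·(9) + (+1)·(-1)·(-53) + (-1)·(1)·(49) = -14

-14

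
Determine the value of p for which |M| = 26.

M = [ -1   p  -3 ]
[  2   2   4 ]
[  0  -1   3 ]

-5

Expanding along the row containing p, det(M) is linear in p: det(M) = (-6)·p + (-4).
Set (-6)·p + (-4) = 26  ⇒  (-6)·p = 30  ⇒  p = -5.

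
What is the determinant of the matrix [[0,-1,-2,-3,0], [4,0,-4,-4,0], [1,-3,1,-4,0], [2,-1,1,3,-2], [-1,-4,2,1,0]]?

The determinant is 336.

Expand along column 5 (it has 4 zeros):
  − (-2) · M_45   where M_45 = det([0 -1 -2 -3; 4 0 -4 -4; 1 -3 1 -4; -1 -4 2 1]) = 168
det = (-1)·(-2)·(168) = 336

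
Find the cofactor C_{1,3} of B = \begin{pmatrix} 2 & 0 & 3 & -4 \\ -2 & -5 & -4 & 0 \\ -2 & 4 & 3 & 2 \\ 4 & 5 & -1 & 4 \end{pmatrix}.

Delete row 1 and column 3; the remaining 3×3 submatrix is [-2 -5 0; -2 4 2; 4 5 4].
Its determinant is -92.
The cofactor carries sign (−1)^(1+3) = +1, so C_{1,3} = +(-92) = -92.

The cofactor is -92.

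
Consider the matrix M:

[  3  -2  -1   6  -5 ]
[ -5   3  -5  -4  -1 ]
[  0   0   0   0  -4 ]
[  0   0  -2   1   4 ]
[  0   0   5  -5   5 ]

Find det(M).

M is block upper-triangular with a 2×2 block and a 3×3 block on the diagonal, so its determinant equals the product of the determinants of the diagonal blocks.
det of the 2×2 block = -1
det of the 3×3 block = -20
det = (-1)·(-20) = 20

20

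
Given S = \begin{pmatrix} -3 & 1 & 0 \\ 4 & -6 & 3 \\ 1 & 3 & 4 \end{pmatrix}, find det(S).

Expand along column 3:
  − 3 · |-3 1; 1 3| = −3·(-9 − 1) = 30
  + 4 · |-3 1; 4 -6| = 4·(18 − 4) = 56
Sum: (30) + (56) = 86

det(S) = 86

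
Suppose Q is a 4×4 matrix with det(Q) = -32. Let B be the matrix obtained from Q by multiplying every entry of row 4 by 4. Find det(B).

|B| = -128

Scaling one row by 4 multiplies the determinant by 4.
det(B) = (4)·(-32) = -128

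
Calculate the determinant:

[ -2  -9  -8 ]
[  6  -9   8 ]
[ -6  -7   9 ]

Expand along column 1:
  + (-2) · |-9 8; -7 9| = (-2)·(-81 − (-56)) = 50
  − 6 · |-9 -8; -7 9| = −6·(-81 − 56) = 822
  + (-6) · |-9 -8; -9 8| = (-6)·(-72 − 72) = 864
Sum: (50) + (822) + (864) = 1736

1736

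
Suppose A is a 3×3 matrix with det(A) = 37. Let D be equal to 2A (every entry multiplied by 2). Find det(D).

The determinant is 296.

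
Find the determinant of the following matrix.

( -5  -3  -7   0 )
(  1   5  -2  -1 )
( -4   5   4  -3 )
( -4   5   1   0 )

-924

Expand along column 4 (it has 2 zeros):
  + (-1) · M_24   where M_24 = det([-5 -3 -7; -4 5 4; -4 5 1]) = 111
  − (-3) · M_34   where M_34 = det([-5 -3 -7; 1 5 -2; -4 5 1]) = -271
det = (+1)·(-1)·(111) + (-1)·(-3)·(-271) = -924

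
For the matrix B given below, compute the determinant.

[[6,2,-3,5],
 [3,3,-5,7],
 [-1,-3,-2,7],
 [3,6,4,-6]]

Expand along row 1:
  + (6) · M_11   where M_11 = det([3 -5 7; -3 -2 7; 6 4 -6]) = -168
  − (2) · M_12   where M_12 = det([3 -5 7; -1 -2 7; 3 4 -6]) = -109
  + (-3) · M_13   where M_13 = det([3 3 7; -1 -3 7; 3 6 -6]) = -6
  − (5) · M_14   where M_14 = det([3 3 -5; -1 -3 -2; 3 6 4]) = -21
det = (+1)·(6)·(-168) + (-1)·(2)·(-109) + (+1)·(-3)·(-6) + (-1)·(5)·(-21) = -667

-667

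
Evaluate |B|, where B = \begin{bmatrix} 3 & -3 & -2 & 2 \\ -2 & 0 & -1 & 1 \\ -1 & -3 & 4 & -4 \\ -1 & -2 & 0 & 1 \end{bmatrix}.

-48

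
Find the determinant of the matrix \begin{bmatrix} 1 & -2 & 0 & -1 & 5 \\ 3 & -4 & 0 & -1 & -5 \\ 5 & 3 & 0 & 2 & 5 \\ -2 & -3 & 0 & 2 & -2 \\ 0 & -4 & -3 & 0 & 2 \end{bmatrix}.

2388

Expand along column 3 (it has 4 zeros):
  + (-3) · M_53   where M_53 = det([1 -2 -1 5; 3 -4 -1 -5; 5 3 2 5; -2 -3 2 -2]) = -796
det = (+1)·(-3)·(-796) = 2388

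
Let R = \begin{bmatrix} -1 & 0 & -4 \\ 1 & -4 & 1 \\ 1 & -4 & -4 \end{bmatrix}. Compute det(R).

The determinant is -20.

Expand along row 1:
  + (-1) · |-4 1; -4 -4| = (-1)·(16 − (-4)) = -20
  + (-4) · |1 -4; 1 -4| = (-4)·(-4 − (-4)) = 0
Sum: (-20) + (0) = -20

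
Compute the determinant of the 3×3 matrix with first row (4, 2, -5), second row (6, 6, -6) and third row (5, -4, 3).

150

Expand along column 1:
  + 4 · |6 -6; -4 3| = 4·(18 − 24) = -24
  − 6 · |2 -5; -4 3| = −6·(6 − 20) = 84
  + 5 · |2 -5; 6 -6| = 5·(-12 − (-30)) = 90
Sum: (-24) + (84) + (90) = 150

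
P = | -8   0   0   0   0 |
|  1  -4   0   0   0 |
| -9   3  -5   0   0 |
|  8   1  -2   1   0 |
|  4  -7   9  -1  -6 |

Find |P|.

P is lower triangular, so det(P) is the product of the diagonal entries:
det = (-8) · (-4) · (-5) · (1) · (-6) = 960

960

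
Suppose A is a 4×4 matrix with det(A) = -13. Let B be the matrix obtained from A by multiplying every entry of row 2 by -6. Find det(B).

The determinant is 78.

Scaling one row by -6 multiplies the determinant by -6.
det(B) = (-6)·(-13) = 78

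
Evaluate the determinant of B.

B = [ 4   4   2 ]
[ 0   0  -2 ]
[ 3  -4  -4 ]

-56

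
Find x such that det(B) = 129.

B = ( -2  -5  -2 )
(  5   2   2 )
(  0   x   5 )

-4

Expanding along the row containing x, det(B) is linear in x: det(B) = (-6)·x + (105).
Set (-6)·x + (105) = 129  ⇒  (-6)·x = 24  ⇒  x = -4.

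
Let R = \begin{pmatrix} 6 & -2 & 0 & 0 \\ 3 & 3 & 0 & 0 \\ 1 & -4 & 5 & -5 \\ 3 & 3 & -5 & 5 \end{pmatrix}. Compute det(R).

|R| = 0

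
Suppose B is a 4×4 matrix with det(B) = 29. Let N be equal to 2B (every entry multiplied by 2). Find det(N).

|N| = 464

For a 4×4 matrix, det(2B) = 2^4·det(B) = 16·det(B).
det(N) = (16)·(29) = 464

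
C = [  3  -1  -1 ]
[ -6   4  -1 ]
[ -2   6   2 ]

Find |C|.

|C| = 56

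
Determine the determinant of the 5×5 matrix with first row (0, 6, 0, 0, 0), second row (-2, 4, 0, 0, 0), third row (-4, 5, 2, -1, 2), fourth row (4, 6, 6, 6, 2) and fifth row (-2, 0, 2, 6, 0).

The matrix is block lower-triangular with a 2×2 block and a 3×3 block on the diagonal, so its determinant equals the product of the determinants of the diagonal blocks.
det of the 2×2 block = 12
det of the 3×3 block = 20
det = (12)·(20) = 240

The determinant is 240.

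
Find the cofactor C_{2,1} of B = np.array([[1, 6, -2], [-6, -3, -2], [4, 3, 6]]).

Delete row 2 and column 1; the remaining 2×2 submatrix is [6 -2; 3 6].
Its determinant is 6·6 − (-2)·3 = 42.
The cofactor carries sign (−1)^(2+1) = −1, so C_{2,1} = −(42) = -42.

The cofactor is -42.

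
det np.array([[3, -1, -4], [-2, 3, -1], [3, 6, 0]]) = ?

105

Expand along column 3:
  + (-4) · |-2 3; 3 6| = (-4)·(-12 − 9) = 84
  − (-1) · |3 -1; 3 6| = −(-1)·(18 − (-3)) = 21
Sum: (84) + (21) = 105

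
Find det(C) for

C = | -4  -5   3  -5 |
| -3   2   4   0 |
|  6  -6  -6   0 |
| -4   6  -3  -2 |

-30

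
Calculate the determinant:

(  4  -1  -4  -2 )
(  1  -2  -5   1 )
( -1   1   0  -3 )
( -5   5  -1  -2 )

267

Expand along row 3 (it has 1 zero):
  + (-1) · M_31   where M_31 = det([-1 -4 -2; -2 -5 1; 5 -1 -2]) = -69
  − (1) · M_32   where M_32 = det([4 -4 -2; 1 -5 1; -5 -1 -2]) = 108
  − (-3) · M_34   where M_34 = det([4 -1 -4; 1 -2 -5; -5 5 -1]) = 102
det = (+1)·(-1)·(-69) + (-1)·(1)·(108) + (-1)·(-3)·(102) = 267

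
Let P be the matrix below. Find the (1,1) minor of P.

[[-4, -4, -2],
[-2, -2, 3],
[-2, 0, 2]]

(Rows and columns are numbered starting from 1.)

Delete row 1 and column 1; the remaining 2×2 submatrix is [-2 3; 0 2].
Its determinant is (-2)·2 − 3·0 = -4.

-4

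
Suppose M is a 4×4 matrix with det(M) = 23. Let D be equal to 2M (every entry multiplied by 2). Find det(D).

For a 4×4 matrix, det(2M) = 2^4·det(M) = 16·det(M).
det(D) = (16)·(23) = 368

368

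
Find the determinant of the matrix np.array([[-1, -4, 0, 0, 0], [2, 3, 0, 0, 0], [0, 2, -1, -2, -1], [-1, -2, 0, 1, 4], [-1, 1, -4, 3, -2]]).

The matrix is block lower-triangular with a 2×2 block and a 3×3 block on the diagonal, so its determinant equals the product of the determinants of the diagonal blocks.
det of the 2×2 block = 5
det of the 3×3 block = 42
det = (5)·(42) = 210

The determinant is 210.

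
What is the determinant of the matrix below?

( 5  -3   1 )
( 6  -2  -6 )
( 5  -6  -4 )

-148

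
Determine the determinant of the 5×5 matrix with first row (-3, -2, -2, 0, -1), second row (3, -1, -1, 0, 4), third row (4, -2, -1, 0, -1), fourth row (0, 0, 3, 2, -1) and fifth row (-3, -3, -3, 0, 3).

The determinant is 54.

Expand along column 4 (it has 4 zeros):
  + (2) · M_44   where M_44 = det([-3 -2 -2 -1; 3 -1 -1 4; 4 -2 -1 -1; -3 -3 -3 3]) = 27
det = (+1)·(2)·(27) = 54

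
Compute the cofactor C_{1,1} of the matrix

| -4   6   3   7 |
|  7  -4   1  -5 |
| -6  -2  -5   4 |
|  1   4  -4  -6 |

The cofactor is -320.

Delete row 1 and column 1; the remaining 3×3 submatrix is [-4 1 -5; -2 -5 4; 4 -4 -6].
Its determinant is -320.
The cofactor carries sign (−1)^(1+1) = +1, so C_{1,1} = +(-320) = -320.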